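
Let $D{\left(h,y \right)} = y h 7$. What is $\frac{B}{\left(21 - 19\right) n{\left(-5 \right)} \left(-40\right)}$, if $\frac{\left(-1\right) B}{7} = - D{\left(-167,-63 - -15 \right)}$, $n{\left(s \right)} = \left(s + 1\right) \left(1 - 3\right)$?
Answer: $- \frac{24549}{40} \approx -613.72$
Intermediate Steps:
$D{\left(h,y \right)} = 7 h y$ ($D{\left(h,y \right)} = h y 7 = 7 h y$)
$n{\left(s \right)} = -2 - 2 s$ ($n{\left(s \right)} = \left(1 + s\right) \left(-2\right) = -2 - 2 s$)
$B = 392784$ ($B = - 7 \left(- 7 \left(-167\right) \left(-63 - -15\right)\right) = - 7 \left(- 7 \left(-167\right) \left(-63 + 15\right)\right) = - 7 \left(- 7 \left(-167\right) \left(-48\right)\right) = - 7 \left(\left(-1\right) 56112\right) = \left(-7\right) \left(-56112\right) = 392784$)
$\frac{B}{\left(21 - 19\right) n{\left(-5 \right)} \left(-40\right)} = \frac{392784}{\left(21 - 19\right) \left(-2 - -10\right) \left(-40\right)} = \frac{392784}{\left(21 - 19\right) \left(-2 + 10\right) \left(-40\right)} = \frac{392784}{2 \cdot 8 \left(-40\right)} = \frac{392784}{16 \left(-40\right)} = \frac{392784}{-640} = 392784 \left(- \frac{1}{640}\right) = - \frac{24549}{40}$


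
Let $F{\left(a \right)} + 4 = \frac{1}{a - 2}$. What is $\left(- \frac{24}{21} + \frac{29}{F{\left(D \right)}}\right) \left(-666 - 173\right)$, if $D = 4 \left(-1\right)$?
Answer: $\frac{1189702}{175} \approx 6798.3$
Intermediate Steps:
$D = -4$
$F{\left(a \right)} = -4 + \frac{1}{-2 + a}$ ($F{\left(a \right)} = -4 + \frac{1}{a - 2} = -4 + \frac{1}{-2 + a}$)
$\left(- \frac{24}{21} + \frac{29}{F{\left(D \right)}}\right) \left(-666 - 173\right) = \left(- \frac{24}{21} + \frac{29}{\frac{1}{-2 - 4} \left(9 - -16\right)}\right) \left(-666 - 173\right) = \left(\left(-24\right) \frac{1}{21} + \frac{29}{\frac{1}{-6} \left(9 + 16\right)}\right) \left(-666 - 173\right) = \left(- \frac{8}{7} + \frac{29}{\left(- \frac{1}{6}\right) 25}\right) \left(-839\right) = \left(- \frac{8}{7} + \frac{29}{- \frac{25}{6}}\right) \left(-839\right) = \left(- \frac{8}{7} + 29 \left(- \frac{6}{25}\right)\right) \left(-839\right) = \left(- \frac{8}{7} - \frac{174}{25}\right) \left(-839\right) = \left(- \frac{1418}{175}\right) \left(-839\right) = \frac{1189702}{175}$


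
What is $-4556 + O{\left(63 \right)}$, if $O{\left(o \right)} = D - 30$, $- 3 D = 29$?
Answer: $- \frac{13787}{3} \approx -4595.7$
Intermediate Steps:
$D = - \frac{29}{3}$ ($D = \left(- \frac{1}{3}\right) 29 = - \frac{29}{3} \approx -9.6667$)
$O{\left(o \right)} = - \frac{119}{3}$ ($O{\left(o \right)} = - \frac{29}{3} - 30 = - \frac{119}{3}$)
$-4556 + O{\left(63 \right)} = -4556 - \frac{119}{3} = - \frac{13787}{3}$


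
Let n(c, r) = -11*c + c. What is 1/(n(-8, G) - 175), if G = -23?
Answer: -1/95 ≈ -0.010526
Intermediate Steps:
n(c, r) = -10*c
1/(n(-8, G) - 175) = 1/(-10*(-8) - 175) = 1/(80 - 175) = 1/(-95) = -1/95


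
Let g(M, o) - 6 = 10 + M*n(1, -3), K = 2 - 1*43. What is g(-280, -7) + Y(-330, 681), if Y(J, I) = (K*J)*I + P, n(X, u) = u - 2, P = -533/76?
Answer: 700365763/76 ≈ 9.2153e+6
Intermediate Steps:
P = -533/76 (P = -533*1/76 = -533/76 ≈ -7.0132)
n(X, u) = -2 + u
K = -41 (K = 2 - 43 = -41)
g(M, o) = 16 - 5*M (g(M, o) = 6 + (10 + M*(-2 - 3)) = 6 + (10 + M*(-5)) = 6 + (10 - 5*M) = 16 - 5*M)
Y(J, I) = -533/76 - 41*I*J (Y(J, I) = (-41*J)*I - 533/76 = -41*I*J - 533/76 = -533/76 - 41*I*J)
g(-280, -7) + Y(-330, 681) = (16 - 5*(-280)) + (-533/76 - 41*681*(-330)) = (16 + 1400) + (-533/76 + 9213930) = 1416 + 700258147/76 = 700365763/76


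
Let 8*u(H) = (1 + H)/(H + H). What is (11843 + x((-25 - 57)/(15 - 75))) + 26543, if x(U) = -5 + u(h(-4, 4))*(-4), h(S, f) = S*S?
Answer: 2456367/64 ≈ 38381.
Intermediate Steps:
h(S, f) = S²
u(H) = (1 + H)/(16*H) (u(H) = ((1 + H)/(H + H))/8 = ((1 + H)/((2*H)))/8 = ((1 + H)*(1/(2*H)))/8 = ((1 + H)/(2*H))/8 = (1 + H)/(16*H))
x(U) = -337/64 (x(U) = -5 + ((1 + (-4)²)/(16*((-4)²)))*(-4) = -5 + ((1/16)*(1 + 16)/16)*(-4) = -5 + ((1/16)*(1/16)*17)*(-4) = -5 + (17/256)*(-4) = -5 - 17/64 = -337/64)
(11843 + x((-25 - 57)/(15 - 75))) + 26543 = (11843 - 337/64) + 26543 = 757615/64 + 26543 = 2456367/64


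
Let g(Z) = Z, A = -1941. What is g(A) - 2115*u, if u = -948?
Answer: 2003079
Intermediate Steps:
g(A) - 2115*u = -1941 - 2115*(-948) = -1941 + 2005020 = 2003079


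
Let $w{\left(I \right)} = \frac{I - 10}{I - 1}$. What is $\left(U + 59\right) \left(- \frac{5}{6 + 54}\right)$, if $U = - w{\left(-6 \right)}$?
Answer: $- \frac{397}{84} \approx -4.7262$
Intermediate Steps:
$w{\left(I \right)} = \frac{-10 + I}{-1 + I}$
$U = - \frac{16}{7}$ ($U = - \frac{-10 - 6}{-1 - 6} = - \frac{-16}{-7} = - \frac{\left(-1\right) \left(-16\right)}{7} = \left(-1\right) \frac{16}{7} = - \frac{16}{7} \approx -2.2857$)
$\left(U + 59\right) \left(- \frac{5}{6 + 54}\right) = \left(- \frac{16}{7} + 59\right) \left(- \frac{5}{6 + 54}\right) = \frac{397 \left(- \frac{5}{60}\right)}{7} = \frac{397 \left(\left(-5\right) \frac{1}{60}\right)}{7} = \frac{397}{7} \left(- \frac{1}{12}\right) = - \frac{397}{84}$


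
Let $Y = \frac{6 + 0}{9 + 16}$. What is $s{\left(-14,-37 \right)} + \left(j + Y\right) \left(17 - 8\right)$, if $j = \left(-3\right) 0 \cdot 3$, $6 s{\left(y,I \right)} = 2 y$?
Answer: $- \frac{188}{75} \approx -2.5067$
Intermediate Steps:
$s{\left(y,I \right)} = \frac{y}{3}$ ($s{\left(y,I \right)} = \frac{2 y}{6} = \frac{y}{3}$)
$j = 0$ ($j = 0 \cdot 3 = 0$)
$Y = \frac{6}{25} \approx 0.24$
$s{\left(-14,-37 \right)} + \left(j + Y\right) \left(17 - 8\right) = \frac{1}{3} \left(-14\right) + \left(0 + \frac{6}{25}\right) \left(17 - 8\right) = - \frac{14}{3} + \frac{6 \left(17 - 8\right)}{25} = - \frac{14}{3} + \frac{6}{25} \cdot 9 = - \frac{14}{3} + \frac{54}{25} = - \frac{188}{75}$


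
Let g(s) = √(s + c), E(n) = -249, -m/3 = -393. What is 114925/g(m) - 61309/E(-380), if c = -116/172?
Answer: 61309/249 + 114925*√544681/25334 ≈ 3594.2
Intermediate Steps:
m = 1179 (m = -3*(-393) = 1179)
c = -29/43 (c = -116*1/172 = -29/43 ≈ -0.67442)
g(s) = √(-29/43 + s) (g(s) = √(s - 29/43) = √(-29/43 + s))
114925/g(m) - 61309/E(-380) = 114925/((√(-1247 + 1849*1179)/43)) - 61309/(-249) = 114925/((√(-1247 + 2179971)/43)) - 61309*(-1/249) = 114925/((√2178724/43)) + 61309/249 = 114925/(((2*√544681)/43)) + 61309/249 = 114925/((2*√544681/43)) + 61309/249 = 114925*(√544681/25334) + 61309/249 = 114925*√544681/25334 + 61309/249 = 61309/249 + 114925*√544681/25334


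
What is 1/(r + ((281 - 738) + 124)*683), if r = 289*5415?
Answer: 1/1337496 ≈ 7.4767e-7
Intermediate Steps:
r = 1564935
1/(r + ((281 - 738) + 124)*683) = 1/(1564935 + ((281 - 738) + 124)*683) = 1/(1564935 + (-457 + 124)*683) = 1/(1564935 - 333*683) = 1/(1564935 - 227439) = 1/1337496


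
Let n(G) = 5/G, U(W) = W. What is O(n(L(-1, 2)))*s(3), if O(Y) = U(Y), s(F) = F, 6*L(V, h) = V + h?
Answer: 90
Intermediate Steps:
L(V, h) = V/6 + h/6 (L(V, h) = (V + h)/6 = V/6 + h/6)
O(Y) = Y
O(n(L(-1, 2)))*s(3) = (5/((1/6)*(-1) + (1/6)*2))*3 = (5/(-1/6 + 1/3))*3 = (5/(1/6))*3 = (5*6)*3 = 30*3 = 90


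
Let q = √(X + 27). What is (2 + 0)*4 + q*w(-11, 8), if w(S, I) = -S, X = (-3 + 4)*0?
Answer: 8 + 33*√3 ≈ 65.158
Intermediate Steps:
X = 0 (X = 1*0 = 0)
q = 3*√3 (q = √(0 + 27) = √27 = 3*√3 ≈ 5.1962)
(2 + 0)*4 + q*w(-11, 8) = (2 + 0)*4 + (3*√3)*(-1*(-11)) = 2*4 + (3*√3)*11 = 8 + 33*√3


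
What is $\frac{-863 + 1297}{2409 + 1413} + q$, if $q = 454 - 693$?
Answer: $- \frac{65216}{273} \approx -238.89$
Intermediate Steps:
$q = -239$ ($q = 454 - 693 = -239$)
$\frac{-863 + 1297}{2409 + 1413} + q = \frac{-863 + 1297}{2409 + 1413} - 239 = \frac{434}{3822} - 239 = 434 \cdot \frac{1}{3822} - 239 = \frac{31}{273} - 239 = - \frac{65216}{273}$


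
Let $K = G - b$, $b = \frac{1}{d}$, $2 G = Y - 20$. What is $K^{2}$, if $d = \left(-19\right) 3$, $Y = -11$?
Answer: $\frac{3115225}{12996} \approx 239.71$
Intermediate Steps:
$d = -57$
$G = - \frac{31}{2}$ ($G = \frac{-11 - 20}{2} = \frac{1}{2} \left(-31\right) = - \frac{31}{2} \approx -15.5$)
$b = - \frac{1}{57}$ ($b = \frac{1}{-57} = - \frac{1}{57} \approx -0.017544$)
$K = - \frac{1765}{114}$ ($K = - \frac{31}{2} - - \frac{1}{57} = - \frac{31}{2} + \frac{1}{57} = - \frac{1765}{114} \approx -15.482$)
$K^{2} = \left(- \frac{1765}{114}\right)^{2} = \frac{3115225}{12996}$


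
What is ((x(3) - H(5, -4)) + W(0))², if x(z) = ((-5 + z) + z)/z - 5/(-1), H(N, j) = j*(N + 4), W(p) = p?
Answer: 15376/9 ≈ 1708.4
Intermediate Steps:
H(N, j) = j*(4 + N)
x(z) = 5 + (-5 + 2*z)/z (x(z) = (-5 + 2*z)/z - 5*(-1) = (-5 + 2*z)/z + 5 = 5 + (-5 + 2*z)/z)
((x(3) - H(5, -4)) + W(0))² = (((7 - 5/3) - (-4)*(4 + 5)) + 0)² = (((7 - 5*⅓) - (-4)*9) + 0)² = (((7 - 5/3) - 1*(-36)) + 0)² = ((16/3 + 36) + 0)² = (124/3 + 0)² = (124/3)² = 15376/9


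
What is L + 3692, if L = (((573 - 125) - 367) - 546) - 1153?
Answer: 2074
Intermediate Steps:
L = -1618 (L = ((448 - 367) - 546) - 1153 = (81 - 546) - 1153 = -465 - 1153 = -1618)
L + 3692 = -1618 + 3692 = 2074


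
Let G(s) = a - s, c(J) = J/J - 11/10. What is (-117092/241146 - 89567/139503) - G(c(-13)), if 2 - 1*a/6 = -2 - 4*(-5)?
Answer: 5313665356577/56067650730 ≈ 94.772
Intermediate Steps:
a = -96 (a = 12 - 6*(-2 - 4*(-5)) = 12 - 6*(-2 + 20) = 12 - 6*18 = 12 - 108 = -96)
c(J) = -⅒ (c(J) = 1 - 11*⅒ = 1 - 11/10 = -⅒)
G(s) = -96 - s
(-117092/241146 - 89567/139503) - G(c(-13)) = (-117092/241146 - 89567/139503) - (-96 - 1*(-⅒)) = (-117092*1/241146 - 89567*1/139503) - (-96 + ⅒) = (-58546/120573 - 89567/139503) - 1*(-959/10) = -6322234843/5606765073 + 959/10 = 5313665356577/56067650730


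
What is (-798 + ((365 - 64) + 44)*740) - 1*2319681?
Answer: -2065179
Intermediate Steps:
(-798 + ((365 - 64) + 44)*740) - 1*2319681 = (-798 + (301 + 44)*740) - 2319681 = (-798 + 345*740) - 2319681 = (-798 + 255300) - 2319681 = 254502 - 2319681 = -2065179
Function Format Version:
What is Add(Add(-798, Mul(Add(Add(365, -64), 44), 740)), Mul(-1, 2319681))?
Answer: -2065179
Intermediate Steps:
Add(Add(-798, Mul(Add(Add(365, -64), 44), 740)), Mul(-1, 2319681)) = Add(Add(-798, Mul(Add(301, 44), 740)), -2319681) = Add(Add(-798, Mul(345, 740)), -2319681) = Add(Add(-798, 255300), -2319681) = Add(254502, -2319681) = -2065179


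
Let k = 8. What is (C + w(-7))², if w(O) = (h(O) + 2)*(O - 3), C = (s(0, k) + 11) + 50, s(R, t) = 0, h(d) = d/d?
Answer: 961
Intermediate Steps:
h(d) = 1
C = 61 (C = (0 + 11) + 50 = 11 + 50 = 61)
w(O) = -9 + 3*O (w(O) = (1 + 2)*(O - 3) = 3*(-3 + O) = -9 + 3*O)
(C + w(-7))² = (61 + (-9 + 3*(-7)))² = (61 + (-9 - 21))² = (61 - 30)² = 31² = 961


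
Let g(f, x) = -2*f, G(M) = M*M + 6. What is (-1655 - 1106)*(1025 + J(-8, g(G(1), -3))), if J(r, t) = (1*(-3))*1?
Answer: -2821742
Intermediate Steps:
G(M) = 6 + M² (G(M) = M² + 6 = 6 + M²)
J(r, t) = -3 (J(r, t) = -3*1 = -3)
(-1655 - 1106)*(1025 + J(-8, g(G(1), -3))) = (-1655 - 1106)*(1025 - 3) = -2761*1022 = -2821742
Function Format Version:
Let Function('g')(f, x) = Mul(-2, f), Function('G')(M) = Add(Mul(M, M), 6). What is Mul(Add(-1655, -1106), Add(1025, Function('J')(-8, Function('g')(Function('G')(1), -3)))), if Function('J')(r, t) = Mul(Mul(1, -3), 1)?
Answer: -2821742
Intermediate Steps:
Function('G')(M) = Add(6, Pow(M, 2)) (Function('G')(M) = Add(Pow(M, 2), 6) = Add(6, Pow(M, 2)))
Function('J')(r, t) = -3 (Function('J')(r, t) = Mul(-3, 1) = -3)
Mul(Add(-1655, -1106), Add(1025, Function('J')(-8, Function('g')(Function('G')(1), -3)))) = Mul(Add(-1655, -1106), Add(1025, -3)) = Mul(-2761, 1022) = -2821742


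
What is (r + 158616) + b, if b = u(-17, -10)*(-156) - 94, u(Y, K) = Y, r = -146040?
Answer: 15134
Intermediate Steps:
b = 2558 (b = -17*(-156) - 94 = 2652 - 94 = 2558)
(r + 158616) + b = (-146040 + 158616) + 2558 = 12576 + 2558 = 15134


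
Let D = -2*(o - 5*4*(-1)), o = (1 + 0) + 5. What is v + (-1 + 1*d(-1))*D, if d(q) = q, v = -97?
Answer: 7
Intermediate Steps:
o = 6 (o = 1 + 5 = 6)
D = -52 (D = -2*(6 - 5*4*(-1)) = -2*(6 - 20*(-1)) = -2*(6 + 20) = -2*26 = -52)
v + (-1 + 1*d(-1))*D = -97 + (-1 + 1*(-1))*(-52) = -97 + (-1 - 1)*(-52) = -97 - 2*(-52) = -97 + 104 = 7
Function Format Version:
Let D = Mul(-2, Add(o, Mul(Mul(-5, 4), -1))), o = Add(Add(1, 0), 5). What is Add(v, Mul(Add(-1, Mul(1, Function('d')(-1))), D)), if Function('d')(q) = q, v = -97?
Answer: 7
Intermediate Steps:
o = 6 (o = Add(1, 5) = 6)
D = -52 (D = Mul(-2, Add(6, Mul(Mul(-5, 4), -1))) = Mul(-2, Add(6, Mul(-20, -1))) = Mul(-2, Add(6, 20)) = Mul(-2, 26) = -52)
Add(v, Mul(Add(-1, Mul(1, Function('d')(-1))), D)) = Add(-97, Mul(Add(-1, Mul(1, -1)), -52)) = Add(-97, Mul(Add(-1, -1), -52)) = Add(-97, Mul(-2, -52)) = Add(-97, 104) = 7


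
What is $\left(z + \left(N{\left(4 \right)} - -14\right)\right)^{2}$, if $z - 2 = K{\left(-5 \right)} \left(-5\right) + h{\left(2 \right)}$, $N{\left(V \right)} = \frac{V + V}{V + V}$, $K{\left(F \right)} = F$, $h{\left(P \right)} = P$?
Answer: $1936$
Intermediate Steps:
$N{\left(V \right)} = 1$ ($N{\left(V \right)} = \frac{2 V}{2 V} = 2 V \frac{1}{2 V} = 1$)
$z = 29$ ($z = 2 + \left(\left(-5\right) \left(-5\right) + 2\right) = 2 + \left(25 + 2\right) = 2 + 27 = 29$)
$\left(z + \left(N{\left(4 \right)} - -14\right)\right)^{2} = \left(29 + \left(1 - -14\right)\right)^{2} = \left(29 + \left(1 + 14\right)\right)^{2} = \left(29 + 15\right)^{2} = 44^{2} = 1936$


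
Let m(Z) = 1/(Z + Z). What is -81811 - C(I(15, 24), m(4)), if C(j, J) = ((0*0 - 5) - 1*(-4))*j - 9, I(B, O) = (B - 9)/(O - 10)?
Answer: -572611/7 ≈ -81802.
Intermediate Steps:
I(B, O) = (-9 + B)/(-10 + O)
m(Z) = 1/(2*Z)
C(j, J) = -9 - j (C(j, J) = ((0 - 5) + 4)*j - 9 = (-5 + 4)*j - 9 = -j - 9 = -9 - j)
-81811 - C(I(15, 24), m(4)) = -81811 - (-9 - (-9 + 15)/(-10 + 24)) = -81811 - (-9 - 6/14) = -81811 - (-9 - 1*3/7) = -81811 - (-9 - 3/7) = -81811 - 1*(-66/7) = -81811 + 66/7 = -572611/7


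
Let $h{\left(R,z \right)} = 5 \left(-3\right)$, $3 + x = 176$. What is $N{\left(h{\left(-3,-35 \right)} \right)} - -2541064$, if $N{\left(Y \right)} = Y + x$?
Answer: $2541222$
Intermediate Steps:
$x = 173$ ($x = -3 + 176 = 173$)
$h{\left(R,z \right)} = -15$
$N{\left(Y \right)} = 173 + Y$ ($N{\left(Y \right)} = Y + 173 = 173 + Y$)
$N{\left(h{\left(-3,-35 \right)} \right)} - -2541064 = \left(173 - 15\right) - -2541064 = 158 + 2541064 = 2541222$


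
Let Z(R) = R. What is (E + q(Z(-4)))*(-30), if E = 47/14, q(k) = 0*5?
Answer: -705/7 ≈ -100.71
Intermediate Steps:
q(k) = 0
E = 47/14 (E = 47*(1/14) = 47/14 ≈ 3.3571)
(E + q(Z(-4)))*(-30) = (47/14 + 0)*(-30) = (47/14)*(-30) = -705/7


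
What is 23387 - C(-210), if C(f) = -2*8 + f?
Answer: 23613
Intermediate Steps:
C(f) = -16 + f
23387 - C(-210) = 23387 - (-16 - 210) = 23387 - 1*(-226) = 23387 + 226 = 23613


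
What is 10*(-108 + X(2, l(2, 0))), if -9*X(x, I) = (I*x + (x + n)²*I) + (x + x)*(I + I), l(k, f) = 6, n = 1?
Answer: -3620/3 ≈ -1206.7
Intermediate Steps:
X(x, I) = -5*I*x/9 - I*(1 + x)²/9 (X(x, I) = -((I*x + (x + 1)²*I) + (x + x)*(I + I))/9 = -((I*x + (1 + x)²*I) + (2*x)*(2*I))/9 = -((I*x + I*(1 + x)²) + 4*I*x)/9 = -(I*(1 + x)² + 5*I*x)/9 = -5*I*x/9 - I*(1 + x)²/9)
10*(-108 + X(2, l(2, 0))) = 10*(-108 - ⅑*6*((1 + 2)² + 5*2)) = 10*(-108 - ⅑*6*(3² + 10)) = 10*(-108 - ⅑*6*(9 + 10)) = 10*(-108 - ⅑*6*19) = 10*(-108 - 38/3) = 10*(-362/3) = -3620/3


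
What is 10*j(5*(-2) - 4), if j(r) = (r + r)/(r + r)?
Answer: 10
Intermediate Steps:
j(r) = 1 (j(r) = (2*r)/((2*r)) = (2*r)*(1/(2*r)) = 1)
10*j(5*(-2) - 4) = 10*1 = 10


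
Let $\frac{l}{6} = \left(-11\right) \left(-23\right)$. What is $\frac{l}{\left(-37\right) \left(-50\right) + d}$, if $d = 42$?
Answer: $\frac{69}{86} \approx 0.80233$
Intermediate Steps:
$l = 1518$ ($l = 6 \left(\left(-11\right) \left(-23\right)\right) = 6 \cdot 253 = 1518$)
$\frac{l}{\left(-37\right) \left(-50\right) + d} = \frac{1518}{\left(-37\right) \left(-50\right) + 42} = \frac{1518}{1850 + 42} = \frac{1518}{1892} = 1518 \cdot \frac{1}{1892} = \frac{69}{86}$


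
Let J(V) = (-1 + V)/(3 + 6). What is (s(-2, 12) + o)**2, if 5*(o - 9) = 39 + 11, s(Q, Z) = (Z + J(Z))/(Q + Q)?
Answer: 319225/1296 ≈ 246.32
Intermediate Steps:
J(V) = -1/9 + V/9 (J(V) = (-1 + V)/9 = (-1 + V)*(1/9) = -1/9 + V/9)
s(Q, Z) = (-1/9 + 10*Z/9)/(2*Q) (s(Q, Z) = (Z + (-1/9 + Z/9))/(Q + Q) = (-1/9 + 10*Z/9)/((2*Q)) = (-1/9 + 10*Z/9)*(1/(2*Q)) = (-1/9 + 10*Z/9)/(2*Q))
o = 19 (o = 9 + (39 + 11)/5 = 9 + (1/5)*50 = 9 + 10 = 19)
(s(-2, 12) + o)**2 = ((1/18)*(-1 + 10*12)/(-2) + 19)**2 = ((1/18)*(-1/2)*(-1 + 120) + 19)**2 = ((1/18)*(-1/2)*119 + 19)**2 = (-119/36 + 19)**2 = (565/36)**2 = 319225/1296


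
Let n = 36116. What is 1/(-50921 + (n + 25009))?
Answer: 1/10204 ≈ 9.8001e-5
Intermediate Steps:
1/(-50921 + (n + 25009)) = 1/(-50921 + (36116 + 25009)) = 1/(-50921 + 61125) = 1/10204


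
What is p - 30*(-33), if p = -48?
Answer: 942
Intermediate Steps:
p - 30*(-33) = -48 - 30*(-33) = -48 + 990 = 942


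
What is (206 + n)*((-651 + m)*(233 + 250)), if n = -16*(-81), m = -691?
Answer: -973575372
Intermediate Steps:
n = 1296
(206 + n)*((-651 + m)*(233 + 250)) = (206 + 1296)*((-651 - 691)*(233 + 250)) = 1502*(-1342*483) = 1502*(-648186) = -973575372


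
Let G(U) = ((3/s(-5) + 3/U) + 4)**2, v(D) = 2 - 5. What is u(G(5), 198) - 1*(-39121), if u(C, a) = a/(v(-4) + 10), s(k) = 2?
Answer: 274045/7 ≈ 39149.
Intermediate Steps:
v(D) = -3
G(U) = (11/2 + 3/U)**2 (G(U) = ((3/2 + 3/U) + 4)**2 = (11/2 + 3/U)**2)
u(C, a) = a/7 (u(C, a) = a/(-3 + 10) = a/7)
u(G(5), 198) - 1*(-39121) = (1/7)*198 - 1*(-39121) = 198/7 + 39121 = 274045/7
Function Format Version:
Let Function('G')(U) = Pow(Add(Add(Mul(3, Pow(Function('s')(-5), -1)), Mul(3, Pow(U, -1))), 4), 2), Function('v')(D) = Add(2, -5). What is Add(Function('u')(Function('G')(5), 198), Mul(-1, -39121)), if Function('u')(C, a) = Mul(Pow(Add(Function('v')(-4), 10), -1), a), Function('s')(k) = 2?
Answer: Rational(274045, 7) ≈ 39149.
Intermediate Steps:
Function('v')(D) = -3
Function('G')(U) = Pow(Add(Rational(11, 2), Mul(3, Pow(U, -1))), 2) (Function('G')(U) = Pow(Add(Add(Mul(3, Pow(2, -1)), Mul(3, Pow(U, -1))), 4), 2) = Pow(Add(Add(Mul(3, Rational(1, 2)), Mul(3, Pow(U, -1))), 4), 2) = Pow(Add(Add(Rational(3, 2), Mul(3, Pow(U, -1))), 4), 2) = Pow(Add(Rational(11, 2), Mul(3, Pow(U, -1))), 2))
Function('u')(C, a) = Mul(Rational(1, 7), a) (Function('u')(C, a) = Mul(Pow(Add(-3, 10), -1), a) = Mul(Pow(7, -1), a) = Mul(Rational(1, 7), a))
Add(Function('u')(Function('G')(5), 198), Mul(-1, -39121)) = Add(Mul(Rational(1, 7), 198), Mul(-1, -39121)) = Add(Rational(198, 7), 39121) = Rational(274045, 7)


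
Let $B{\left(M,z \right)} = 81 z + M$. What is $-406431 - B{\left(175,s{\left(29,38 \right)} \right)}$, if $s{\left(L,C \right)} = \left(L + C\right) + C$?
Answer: $-415111$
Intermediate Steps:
$s{\left(L,C \right)} = L + 2 C$ ($s{\left(L,C \right)} = \left(C + L\right) + C = L + 2 C$)
$B{\left(M,z \right)} = M + 81 z$
$-406431 - B{\left(175,s{\left(29,38 \right)} \right)} = -406431 - \left(175 + 81 \left(29 + 2 \cdot 38\right)\right) = -406431 - \left(175 + 81 \left(29 + 76\right)\right) = -406431 - \left(175 + 81 \cdot 105\right) = -406431 - \left(175 + 8505\right) = -406431 - 8680 = -415111$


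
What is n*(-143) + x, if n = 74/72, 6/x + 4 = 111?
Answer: -565921/3852 ≈ -146.92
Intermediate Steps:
x = 6/107 (x = 6/(-4 + 111) = 6/107 ≈ 0.056075)
n = 37/36 (n = 74*(1/72) = 37/36 ≈ 1.0278)
n*(-143) + x = (37/36)*(-143) + 6/107 = -5291/36 + 6/107 = -565921/3852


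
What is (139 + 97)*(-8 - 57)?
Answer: -15340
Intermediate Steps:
(139 + 97)*(-8 - 57) = 236*(-65) = -15340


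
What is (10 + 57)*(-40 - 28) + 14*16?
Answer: -4332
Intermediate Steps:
(10 + 57)*(-40 - 28) + 14*16 = 67*(-68) + 224 = -4556 + 224 = -4332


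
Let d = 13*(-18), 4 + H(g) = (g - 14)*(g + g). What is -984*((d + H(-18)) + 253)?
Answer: -1148328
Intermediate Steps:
H(g) = -4 + 2*g*(-14 + g) (H(g) = -4 + (g - 14)*(g + g) = -4 + (-14 + g)*(2*g) = -4 + 2*g*(-14 + g))
d = -234
-984*((d + H(-18)) + 253) = -984*((-234 + (-4 - 28*(-18) + 2*(-18)²)) + 253) = -984*((-234 + (-4 + 504 + 2*324)) + 253) = -984*((-234 + (-4 + 504 + 648)) + 253) = -984*((-234 + 1148) + 253) = -984*(914 + 253) = -984*1167 = -1148328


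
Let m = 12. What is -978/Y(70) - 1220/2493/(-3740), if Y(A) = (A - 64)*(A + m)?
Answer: -75984131/38227662 ≈ -1.9877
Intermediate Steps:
Y(A) = (-64 + A)*(12 + A) (Y(A) = (A - 64)*(A + 12) = (-64 + A)*(12 + A))
-978/Y(70) - 1220/2493/(-3740) = -978/(-768 + 70² - 52*70) - 1220/2493/(-3740) = -978/(-768 + 4900 - 3640) - 1220*1/2493*(-1/3740) = -978/492 - 1220/2493*(-1/3740) = -978*1/492 + 61/466191 = -163/82 + 61/466191 = -75984131/38227662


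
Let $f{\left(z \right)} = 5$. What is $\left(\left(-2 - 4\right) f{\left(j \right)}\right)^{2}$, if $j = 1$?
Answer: $900$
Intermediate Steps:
$\left(\left(-2 - 4\right) f{\left(j \right)}\right)^{2} = \left(\left(-2 - 4\right) 5\right)^{2} = \left(\left(-6\right) 5\right)^{2} = \left(-30\right)^{2} = 900$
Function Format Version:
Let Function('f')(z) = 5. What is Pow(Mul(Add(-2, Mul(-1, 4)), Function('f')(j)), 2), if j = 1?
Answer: 900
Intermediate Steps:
Pow(Mul(Add(-2, Mul(-1, 4)), Function('f')(j)), 2) = Pow(Mul(Add(-2, Mul(-1, 4)), 5), 2) = Pow(Mul(Add(-2, -4), 5), 2) = Pow(Mul(-6, 5), 2) = Pow(-30, 2) = 900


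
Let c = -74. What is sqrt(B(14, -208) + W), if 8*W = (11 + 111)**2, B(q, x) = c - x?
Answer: sqrt(7978)/2 ≈ 44.660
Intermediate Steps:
B(q, x) = -74 - x
W = 3721/2 (W = (11 + 111)**2/8 = (1/8)*122**2 = (1/8)*14884 = 3721/2 ≈ 1860.5)
sqrt(B(14, -208) + W) = sqrt((-74 - 1*(-208)) + 3721/2) = sqrt((-74 + 208) + 3721/2) = sqrt(134 + 3721/2) = sqrt(3989/2) = sqrt(7978)/2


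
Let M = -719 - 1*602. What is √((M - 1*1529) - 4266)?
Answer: 2*I*√1779 ≈ 84.356*I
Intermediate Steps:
M = -1321 (M = -719 - 602 = -1321)
√((M - 1*1529) - 4266) = √((-1321 - 1*1529) - 4266) = √((-1321 - 1529) - 4266) = √(-2850 - 4266) = √(-7116) = 2*I*√1779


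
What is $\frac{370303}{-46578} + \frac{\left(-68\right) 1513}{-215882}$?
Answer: $- \frac{37574810647}{5027675898} \approx -7.4736$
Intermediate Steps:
$\frac{370303}{-46578} + \frac{\left(-68\right) 1513}{-215882} = 370303 \left(- \frac{1}{46578}\right) - - \frac{51442}{107941} = - \frac{370303}{46578} + \frac{51442}{107941} = - \frac{37574810647}{5027675898}$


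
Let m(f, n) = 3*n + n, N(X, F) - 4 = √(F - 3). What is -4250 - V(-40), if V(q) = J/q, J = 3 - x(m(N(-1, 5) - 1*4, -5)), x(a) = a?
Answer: -169977/40 ≈ -4249.4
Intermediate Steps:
N(X, F) = 4 + √(-3 + F) (N(X, F) = 4 + √(F - 3) = 4 + √(-3 + F))
m(f, n) = 4*n
J = 23 (J = 3 - 4*(-5) = 3 - 1*(-20) = 3 + 20 = 23)
V(q) = 23/q
-4250 - V(-40) = -4250 - 23/(-40) = -4250 - 23*(-1)/40 = -4250 - 1*(-23/40) = -4250 + 23/40 = -169977/40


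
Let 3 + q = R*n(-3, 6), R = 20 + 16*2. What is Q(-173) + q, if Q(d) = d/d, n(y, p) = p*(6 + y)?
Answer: 934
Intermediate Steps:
R = 52 (R = 20 + 32 = 52)
Q(d) = 1
q = 933 (q = -3 + 52*(6*(6 - 3)) = -3 + 52*(6*3) = -3 + 52*18 = -3 + 936 = 933)
Q(-173) + q = 1 + 933 = 934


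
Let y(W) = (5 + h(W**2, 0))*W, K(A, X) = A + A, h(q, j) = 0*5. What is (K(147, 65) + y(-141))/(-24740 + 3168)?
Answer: 411/21572 ≈ 0.019052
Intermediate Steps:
h(q, j) = 0
K(A, X) = 2*A
y(W) = 5*W (y(W) = (5 + 0)*W = 5*W)
(K(147, 65) + y(-141))/(-24740 + 3168) = (2*147 + 5*(-141))/(-24740 + 3168) = (294 - 705)/(-21572) = -411*(-1/21572) = 411/21572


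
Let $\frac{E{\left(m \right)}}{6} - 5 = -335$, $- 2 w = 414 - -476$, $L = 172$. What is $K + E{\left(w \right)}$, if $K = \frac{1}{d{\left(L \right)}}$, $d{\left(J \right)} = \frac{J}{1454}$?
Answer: $- \frac{169553}{86} \approx -1971.5$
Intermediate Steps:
$w = -445$ ($w = - \frac{414 - -476}{2} = - \frac{414 + 476}{2} = \left(- \frac{1}{2}\right) 890 = -445$)
$d{\left(J \right)} = \frac{J}{1454}$ ($d{\left(J \right)} = J \frac{1}{1454} = \frac{J}{1454}$)
$K = \frac{727}{86}$ ($K = \frac{1}{\frac{1}{1454} \cdot 172} = \frac{1}{\frac{86}{727}} = \frac{727}{86} \approx 8.4535$)
$E{\left(m \right)} = -1980$ ($E{\left(m \right)} = 30 + 6 \left(-335\right) = 30 - 2010 = -1980$)
$K + E{\left(w \right)} = \frac{727}{86} - 1980 = - \frac{169553}{86}$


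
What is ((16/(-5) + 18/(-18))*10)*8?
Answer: -336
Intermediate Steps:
((16/(-5) + 18/(-18))*10)*8 = ((16*(-⅕) + 18*(-1/18))*10)*8 = ((-16/5 - 1)*10)*8 = -21/5*10*8 = -42*8 = -336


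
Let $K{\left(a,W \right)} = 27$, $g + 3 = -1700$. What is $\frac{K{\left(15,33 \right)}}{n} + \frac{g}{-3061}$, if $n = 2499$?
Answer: $\frac{1446148}{2549813} \approx 0.56716$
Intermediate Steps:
$g = -1703$ ($g = -3 - 1700 = -1703$)
$\frac{K{\left(15,33 \right)}}{n} + \frac{g}{-3061} = \frac{27}{2499} - \frac{1703}{-3061} = 27 \cdot \frac{1}{2499} - - \frac{1703}{3061} = \frac{9}{833} + \frac{1703}{3061} = \frac{1446148}{2549813}$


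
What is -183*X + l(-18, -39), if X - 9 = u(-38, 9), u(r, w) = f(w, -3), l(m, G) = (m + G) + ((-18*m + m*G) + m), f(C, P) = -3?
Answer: -147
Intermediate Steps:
l(m, G) = G - 16*m + G*m (l(m, G) = (G + m) + ((-18*m + G*m) + m) = (G + m) + (-17*m + G*m) = G - 16*m + G*m)
u(r, w) = -3
X = 6 (X = 9 - 3 = 6)
-183*X + l(-18, -39) = -183*6 + (-39 - 16*(-18) - 39*(-18)) = -1098 + (-39 + 288 + 702) = -1098 + 951 = -147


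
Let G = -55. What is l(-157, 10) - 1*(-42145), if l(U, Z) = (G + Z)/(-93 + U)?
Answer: 2107259/50 ≈ 42145.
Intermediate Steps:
l(U, Z) = (-55 + Z)/(-93 + U)
l(-157, 10) - 1*(-42145) = (-55 + 10)/(-93 - 157) - 1*(-42145) = -45/(-250) + 42145 = -1/250*(-45) + 42145 = 9/50 + 42145 = 2107259/50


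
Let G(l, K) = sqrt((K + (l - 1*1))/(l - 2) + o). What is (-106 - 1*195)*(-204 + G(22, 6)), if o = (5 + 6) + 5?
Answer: 61404 - 301*sqrt(1735)/10 ≈ 60150.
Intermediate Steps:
o = 16 (o = 11 + 5 = 16)
G(l, K) = sqrt(16 + (-1 + K + l)/(-2 + l)) (G(l, K) = sqrt((K + (l - 1*1))/(l - 2) + 16) = sqrt((K + (l - 1))/(-2 + l) + 16) = sqrt((K + (-1 + l))/(-2 + l) + 16) = sqrt((-1 + K + l)/(-2 + l) + 16) = sqrt(16 + (-1 + K + l)/(-2 + l)))
(-106 - 1*195)*(-204 + G(22, 6)) = (-106 - 1*195)*(-204 + sqrt((-33 + 6 + 17*22)/(-2 + 22))) = (-106 - 195)*(-204 + sqrt((-33 + 6 + 374)/20)) = -301*(-204 + sqrt((1/20)*347)) = -301*(-204 + sqrt(347/20)) = -301*(-204 + sqrt(1735)/10) = 61404 - 301*sqrt(1735)/10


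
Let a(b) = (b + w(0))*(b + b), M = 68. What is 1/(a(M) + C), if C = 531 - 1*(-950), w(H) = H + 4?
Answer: 1/11273 ≈ 8.8708e-5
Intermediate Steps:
w(H) = 4 + H
C = 1481 (C = 531 + 950 = 1481)
a(b) = 2*b*(4 + b) (a(b) = (b + (4 + 0))*(b + b) = (b + 4)*(2*b) = (4 + b)*(2*b) = 2*b*(4 + b))
1/(a(M) + C) = 1/(2*68*(4 + 68) + 1481) = 1/(2*68*72 + 1481) = 1/(9792 + 1481) = 1/11273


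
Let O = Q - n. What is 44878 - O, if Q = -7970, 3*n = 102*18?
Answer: 53460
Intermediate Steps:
n = 612 (n = (102*18)/3 = (⅓)*1836 = 612)
O = -8582 (O = -7970 - 1*612 = -7970 - 612 = -8582)
44878 - O = 44878 - 1*(-8582) = 44878 + 8582 = 53460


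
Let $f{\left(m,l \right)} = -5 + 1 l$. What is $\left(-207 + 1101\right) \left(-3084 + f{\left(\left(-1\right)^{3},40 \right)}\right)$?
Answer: $-2725806$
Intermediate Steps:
$f{\left(m,l \right)} = -5 + l$
$\left(-207 + 1101\right) \left(-3084 + f{\left(\left(-1\right)^{3},40 \right)}\right) = \left(-207 + 1101\right) \left(-3084 + \left(-5 + 40\right)\right) = 894 \left(-3084 + 35\right) = 894 \left(-3049\right) = -2725806$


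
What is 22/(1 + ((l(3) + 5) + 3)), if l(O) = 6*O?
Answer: 22/27 ≈ 0.81481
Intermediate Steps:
22/(1 + ((l(3) + 5) + 3)) = 22/(1 + ((6*3 + 5) + 3)) = 22/(1 + ((18 + 5) + 3)) = 22/(1 + (23 + 3)) = 22/(1 + 26) = 22/27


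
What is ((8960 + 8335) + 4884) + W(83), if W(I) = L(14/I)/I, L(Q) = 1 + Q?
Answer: 152791228/6889 ≈ 22179.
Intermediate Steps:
W(I) = (1 + 14/I)/I
((8960 + 8335) + 4884) + W(83) = ((8960 + 8335) + 4884) + (14 + 83)/83**2 = (17295 + 4884) + (1/6889)*97 = 22179 + 97/6889 = 152791228/6889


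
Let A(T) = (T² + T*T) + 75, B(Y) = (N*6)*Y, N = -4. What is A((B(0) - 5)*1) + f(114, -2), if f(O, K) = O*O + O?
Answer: 13235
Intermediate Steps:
B(Y) = -24*Y (B(Y) = (-4*6)*Y = -24*Y)
f(O, K) = O + O² (f(O, K) = O² + O = O + O²)
A(T) = 75 + 2*T² (A(T) = (T² + T²) + 75 = 2*T² + 75 = 75 + 2*T²)
A((B(0) - 5)*1) + f(114, -2) = (75 + 2*((-24*0 - 5)*1)²) + 114*(1 + 114) = (75 + 2*((0 - 5)*1)²) + 114*115 = (75 + 2*(-5*1)²) + 13110 = (75 + 2*(-5)²) + 13110 = (75 + 2*25) + 13110 = (75 + 50) + 13110 = 125 + 13110 = 13235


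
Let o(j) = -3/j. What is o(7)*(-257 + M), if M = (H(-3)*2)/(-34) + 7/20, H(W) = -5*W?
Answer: 262683/2380 ≈ 110.37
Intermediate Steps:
M = -181/340 (M = (-5*(-3)*2)/(-34) + 7/20 = (15*2)*(-1/34) + 7*(1/20) = 30*(-1/34) + 7/20 = -15/17 + 7/20 = -181/340 ≈ -0.53235)
o(7)*(-257 + M) = (-3/7)*(-257 - 181/340) = -3*⅐*(-87561/340) = -3/7*(-87561/340) = 262683/2380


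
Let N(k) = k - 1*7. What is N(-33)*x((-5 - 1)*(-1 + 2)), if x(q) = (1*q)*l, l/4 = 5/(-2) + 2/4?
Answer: -1920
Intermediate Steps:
l = -8 (l = 4*(5/(-2) + 2/4) = 4*(5*(-½) + 2*(¼)) = 4*(-5/2 + ½) = 4*(-2) = -8)
x(q) = -8*q (x(q) = (1*q)*(-8) = q*(-8) = -8*q)
N(k) = -7 + k (N(k) = k - 7 = -7 + k)
N(-33)*x((-5 - 1)*(-1 + 2)) = (-7 - 33)*(-8*(-5 - 1)*(-1 + 2)) = -(-320)*(-6*1) = -(-320)*(-6) = -40*48 = -1920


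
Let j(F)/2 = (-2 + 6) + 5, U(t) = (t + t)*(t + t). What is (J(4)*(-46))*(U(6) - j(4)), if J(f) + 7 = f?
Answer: 17388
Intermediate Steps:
U(t) = 4*t**2 (U(t) = (2*t)*(2*t) = 4*t**2)
j(F) = 18 (j(F) = 2*((-2 + 6) + 5) = 2*(4 + 5) = 2*9 = 18)
J(f) = -7 + f
(J(4)*(-46))*(U(6) - j(4)) = ((-7 + 4)*(-46))*(4*6**2 - 1*18) = (-3*(-46))*(4*36 - 18) = 138*(144 - 18) = 138*126 = 17388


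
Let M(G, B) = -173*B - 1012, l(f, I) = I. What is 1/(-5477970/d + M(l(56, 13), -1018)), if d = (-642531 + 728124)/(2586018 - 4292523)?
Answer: 28531/3121056900112 ≈ 9.1415e-9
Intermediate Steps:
d = -28531/568835 (d = 85593/(-1706505) = 85593*(-1/1706505) = -28531/568835 ≈ -0.050157)
M(G, B) = -1012 - 173*B
1/(-5477970/d + M(l(56, 13), -1018)) = 1/(-5477970/(-28531/568835) + (-1012 - 173*(-1018))) = 1/(-5477970*(-568835/28531) + (-1012 + 176114)) = 1/(3116061064950/28531 + 175102) = 1/(3121056900112/28531) = 28531/3121056900112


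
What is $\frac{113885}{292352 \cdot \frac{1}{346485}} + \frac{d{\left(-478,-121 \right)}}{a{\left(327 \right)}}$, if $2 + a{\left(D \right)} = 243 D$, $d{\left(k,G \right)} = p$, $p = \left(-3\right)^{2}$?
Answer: $\frac{3135407981305443}{23229997568} \approx 1.3497 \cdot 10^{5}$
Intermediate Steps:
$p = 9$
$d{\left(k,G \right)} = 9$
$a{\left(D \right)} = -2 + 243 D$
$\frac{113885}{292352 \cdot \frac{1}{346485}} + \frac{d{\left(-478,-121 \right)}}{a{\left(327 \right)}} = \frac{113885}{292352 \cdot \frac{1}{346485}} + \frac{9}{-2 + 243 \cdot 327} = \frac{113885}{292352 \cdot \frac{1}{346485}} + \frac{9}{-2 + 79461} = \frac{113885}{\frac{292352}{346485}} + \frac{9}{79459} = 113885 \cdot \frac{346485}{292352} + 9 \cdot \frac{1}{79459} = \frac{39459444225}{292352} + \frac{9}{79459} = \frac{3135407981305443}{23229997568}$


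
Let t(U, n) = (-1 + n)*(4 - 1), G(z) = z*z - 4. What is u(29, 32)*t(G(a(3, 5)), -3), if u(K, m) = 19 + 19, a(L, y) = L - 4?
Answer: -456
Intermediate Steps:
a(L, y) = -4 + L
G(z) = -4 + z² (G(z) = z² - 4 = -4 + z²)
u(K, m) = 38
t(U, n) = -3 + 3*n (t(U, n) = (-1 + n)*3 = -3 + 3*n)
u(29, 32)*t(G(a(3, 5)), -3) = 38*(-3 + 3*(-3)) = 38*(-3 - 9) = 38*(-12) = -456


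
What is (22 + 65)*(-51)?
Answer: -4437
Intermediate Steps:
(22 + 65)*(-51) = 87*(-51) = -4437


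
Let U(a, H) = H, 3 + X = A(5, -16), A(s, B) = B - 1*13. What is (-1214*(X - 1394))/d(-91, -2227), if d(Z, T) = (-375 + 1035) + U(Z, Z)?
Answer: 1731164/569 ≈ 3042.5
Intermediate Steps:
A(s, B) = -13 + B (A(s, B) = B - 13 = -13 + B)
X = -32 (X = -3 + (-13 - 16) = -3 - 29 = -32)
d(Z, T) = 660 + Z (d(Z, T) = (-375 + 1035) + Z = 660 + Z)
(-1214*(X - 1394))/d(-91, -2227) = (-1214*(-32 - 1394))/(660 - 91) = -1214*(-1426)/569 = 1731164*(1/569) = 1731164/569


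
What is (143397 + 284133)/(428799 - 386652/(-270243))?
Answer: 38512329930/38626771603 ≈ 0.99704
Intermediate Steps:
(143397 + 284133)/(428799 - 386652/(-270243)) = 427530/(428799 - 386652*(-1/270243)) = 427530/(428799 + 128884/90081) = 427530/(38626771603/90081) = 427530*(90081/38626771603) = 38512329930/38626771603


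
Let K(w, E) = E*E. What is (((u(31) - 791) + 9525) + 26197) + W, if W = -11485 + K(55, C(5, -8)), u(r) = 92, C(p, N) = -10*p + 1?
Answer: 25939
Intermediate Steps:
C(p, N) = 1 - 10*p
K(w, E) = E**2
W = -9084 (W = -11485 + (1 - 10*5)**2 = -11485 + (1 - 50)**2 = -11485 + (-49)**2 = -11485 + 2401 = -9084)
(((u(31) - 791) + 9525) + 26197) + W = (((92 - 791) + 9525) + 26197) - 9084 = ((-699 + 9525) + 26197) - 9084 = (8826 + 26197) - 9084 = 35023 - 9084 = 25939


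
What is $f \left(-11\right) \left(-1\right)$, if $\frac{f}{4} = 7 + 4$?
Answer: $484$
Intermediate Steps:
$f = 44$ ($f = 4 \left(7 + 4\right) = 4 \cdot 11 = 44$)
$f \left(-11\right) \left(-1\right) = 44 \left(-11\right) \left(-1\right) = \left(-484\right) \left(-1\right) = 484$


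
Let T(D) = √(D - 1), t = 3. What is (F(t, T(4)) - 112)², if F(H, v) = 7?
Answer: 11025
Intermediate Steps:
T(D) = √(-1 + D)
(F(t, T(4)) - 112)² = (7 - 112)² = (-105)² = 11025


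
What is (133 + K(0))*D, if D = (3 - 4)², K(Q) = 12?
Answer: 145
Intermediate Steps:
D = 1 (D = (-1)² = 1)
(133 + K(0))*D = (133 + 12)*1 = 145*1 = 145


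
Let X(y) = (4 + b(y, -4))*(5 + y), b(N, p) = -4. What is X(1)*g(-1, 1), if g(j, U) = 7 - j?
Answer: 0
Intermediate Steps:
X(y) = 0 (X(y) = (4 - 4)*(5 + y) = 0*(5 + y) = 0)
X(1)*g(-1, 1) = 0*(7 - 1*(-1)) = 0*(7 + 1) = 0*8 = 0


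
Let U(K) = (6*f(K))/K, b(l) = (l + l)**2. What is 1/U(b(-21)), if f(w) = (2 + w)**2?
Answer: 147/1559378 ≈ 9.4268e-5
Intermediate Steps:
b(l) = 4*l**2 (b(l) = (2*l)**2 = 4*l**2)
U(K) = 6*(2 + K)**2/K (U(K) = (6*(2 + K)**2)/K = 6*(2 + K)**2/K)
1/U(b(-21)) = 1/(6*(2 + 4*(-21)**2)**2/((4*(-21)**2))) = 1/(6*(2 + 4*441)**2/((4*441))) = 1/(6*(2 + 1764)**2/1764) = 1/(6*(1/1764)*1766**2) = 1/(6*(1/1764)*3118756) = 1/(1559378/147) = 147/1559378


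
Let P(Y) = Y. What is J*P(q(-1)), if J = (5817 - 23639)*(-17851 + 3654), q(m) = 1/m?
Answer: -253018934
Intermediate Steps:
J = 253018934 (J = -17822*(-14197) = 253018934)
J*P(q(-1)) = 253018934/(-1) = 253018934*(-1) = -253018934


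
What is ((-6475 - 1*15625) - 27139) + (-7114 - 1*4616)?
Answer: -60969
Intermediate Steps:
((-6475 - 1*15625) - 27139) + (-7114 - 1*4616) = ((-6475 - 15625) - 27139) + (-7114 - 4616) = (-22100 - 27139) - 11730 = -49239 - 11730 = -60969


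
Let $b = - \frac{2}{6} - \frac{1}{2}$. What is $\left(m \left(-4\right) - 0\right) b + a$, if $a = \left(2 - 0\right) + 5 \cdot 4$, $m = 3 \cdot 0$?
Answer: $22$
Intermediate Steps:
$m = 0$
$b = - \frac{5}{6}$ ($b = \left(-2\right) \frac{1}{6} - \frac{1}{2} = - \frac{1}{3} - \frac{1}{2} = - \frac{5}{6} \approx -0.83333$)
$a = 22$ ($a = \left(2 + 0\right) + 20 = 2 + 20 = 22$)
$\left(m \left(-4\right) - 0\right) b + a = \left(0 \left(-4\right) - 0\right) \left(- \frac{5}{6}\right) + 22 = \left(0 + 0\right) \left(- \frac{5}{6}\right) + 22 = 0 \left(- \frac{5}{6}\right) + 22 = 0 + 22 = 22$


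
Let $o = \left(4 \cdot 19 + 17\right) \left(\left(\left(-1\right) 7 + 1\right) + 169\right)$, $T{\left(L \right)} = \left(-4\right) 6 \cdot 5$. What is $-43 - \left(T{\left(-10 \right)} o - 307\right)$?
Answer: $1819344$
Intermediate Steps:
$T{\left(L \right)} = -120$ ($T{\left(L \right)} = \left(-24\right) 5 = -120$)
$o = 15159$ ($o = \left(76 + 17\right) \left(\left(-7 + 1\right) + 169\right) = 93 \left(-6 + 169\right) = 93 \cdot 163 = 15159$)
$-43 - \left(T{\left(-10 \right)} o - 307\right) = -43 - \left(\left(-120\right) 15159 - 307\right) = -43 - \left(-1819080 - 307\right) = -43 - -1819387 = -43 + 1819387 = 1819344$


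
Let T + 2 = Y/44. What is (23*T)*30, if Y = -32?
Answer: -20700/11 ≈ -1881.8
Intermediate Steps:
T = -30/11 (T = -2 - 32/44 = -2 - 32*1/44 = -2 - 8/11 = -30/11 ≈ -2.7273)
(23*T)*30 = (23*(-30/11))*30 = -690/11*30 = -20700/11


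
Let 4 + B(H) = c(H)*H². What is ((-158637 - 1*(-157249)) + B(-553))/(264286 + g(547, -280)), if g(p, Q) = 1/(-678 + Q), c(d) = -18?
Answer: -1758234644/84395329 ≈ -20.833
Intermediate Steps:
B(H) = -4 - 18*H²
((-158637 - 1*(-157249)) + B(-553))/(264286 + g(547, -280)) = ((-158637 - 1*(-157249)) + (-4 - 18*(-553)²))/(264286 + 1/(-678 - 280)) = ((-158637 + 157249) + (-4 - 18*305809))/(264286 + 1/(-958)) = (-1388 + (-4 - 5504562))/(264286 - 1/958) = (-1388 - 5504566)/(253185987/958) = -5505954*958/253185987 = -1758234644/84395329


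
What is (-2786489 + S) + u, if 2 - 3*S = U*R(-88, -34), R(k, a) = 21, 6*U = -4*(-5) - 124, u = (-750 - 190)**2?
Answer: -1902767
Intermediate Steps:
u = 883600 (u = (-940)**2 = 883600)
U = -52/3 (U = (-4*(-5) - 124)/6 = (20 - 124)/6 = (1/6)*(-104) = -52/3 ≈ -17.333)
S = 122 (S = 2/3 - (-52)*21/9 = 2/3 - 1/3*(-364) = 2/3 + 364/3 = 122)
(-2786489 + S) + u = (-2786489 + 122) + 883600 = -2786367 + 883600 = -1902767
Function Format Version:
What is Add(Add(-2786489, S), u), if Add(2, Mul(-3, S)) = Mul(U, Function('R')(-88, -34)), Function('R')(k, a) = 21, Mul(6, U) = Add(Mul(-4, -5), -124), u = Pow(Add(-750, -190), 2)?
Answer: -1902767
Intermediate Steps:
u = 883600 (u = Pow(-940, 2) = 883600)
U = Rational(-52, 3) (U = Mul(Rational(1, 6), Add(Mul(-4, -5), -124)) = Mul(Rational(1, 6), Add(20, -124)) = Mul(Rational(1, 6), -104) = Rational(-52, 3) ≈ -17.333)
S = 122 (S = Add(Rational(2, 3), Mul(Rational(-1, 3), Mul(Rational(-52, 3), 21))) = Add(Rational(2, 3), Mul(Rational(-1, 3), -364)) = Add(Rational(2, 3), Rational(364, 3)) = 122)
Add(Add(-2786489, S), u) = Add(Add(-2786489, 122), 883600) = Add(-2786367, 883600) = -1902767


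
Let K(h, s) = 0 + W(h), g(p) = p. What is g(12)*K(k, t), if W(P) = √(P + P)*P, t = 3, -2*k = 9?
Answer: -162*I ≈ -162.0*I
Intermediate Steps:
k = -9/2 (k = -½*9 = -9/2 ≈ -4.5000)
W(P) = √2*P^(3/2) (W(P) = √(2*P)*P = (√2*√P)*P = √2*P^(3/2))
K(h, s) = √2*h^(3/2) (K(h, s) = 0 + √2*h^(3/2) = √2*h^(3/2))
g(12)*K(k, t) = 12*(√2*(-9/2)^(3/2)) = 12*(√2*(-27*I*√2/4)) = 12*(-27*I/2) = -162*I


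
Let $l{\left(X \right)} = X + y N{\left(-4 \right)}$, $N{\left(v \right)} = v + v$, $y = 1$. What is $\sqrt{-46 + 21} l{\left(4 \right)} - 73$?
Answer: $-73 - 20 i \approx -73.0 - 20.0 i$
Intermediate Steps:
$N{\left(v \right)} = 2 v$
$l{\left(X \right)} = -8 + X$ ($l{\left(X \right)} = X + 1 \cdot 2 \left(-4\right) = X + 1 \left(-8\right) = X - 8 = -8 + X$)
$\sqrt{-46 + 21} l{\left(4 \right)} - 73 = \sqrt{-46 + 21} \left(-8 + 4\right) - 73 = \sqrt{-25} \left(-4\right) - 73 = 5 i \left(-4\right) - 73 = - 20 i - 73 = -73 - 20 i$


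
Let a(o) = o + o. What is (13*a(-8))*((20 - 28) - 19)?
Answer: 5616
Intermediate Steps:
a(o) = 2*o
(13*a(-8))*((20 - 28) - 19) = (13*(2*(-8)))*((20 - 28) - 19) = (13*(-16))*(-8 - 19) = -208*(-27) = 5616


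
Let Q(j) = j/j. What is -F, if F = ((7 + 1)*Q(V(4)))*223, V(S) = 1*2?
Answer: -1784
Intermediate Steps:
V(S) = 2
Q(j) = 1
F = 1784 (F = ((7 + 1)*1)*223 = (8*1)*223 = 8*223 = 1784)
-F = -1*1784 = -1784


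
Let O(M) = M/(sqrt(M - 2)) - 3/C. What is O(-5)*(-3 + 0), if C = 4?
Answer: 9/4 - 15*I*sqrt(7)/7 ≈ 2.25 - 5.6695*I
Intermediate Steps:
O(M) = -3/4 + M/sqrt(-2 + M) (O(M) = M/(sqrt(M - 2)) - 3/4 = M/(sqrt(-2 + M)) - 3*1/4 = M/sqrt(-2 + M) - 3/4 = -3/4 + M/sqrt(-2 + M))
O(-5)*(-3 + 0) = (-3/4 - 5/sqrt(-2 - 5))*(-3 + 0) = (-3/4 - (-5)*I*sqrt(7)/7)*(-3) = (-3/4 + 5*I*sqrt(7)/7)*(-3) = 9/4 - 15*I*sqrt(7)/7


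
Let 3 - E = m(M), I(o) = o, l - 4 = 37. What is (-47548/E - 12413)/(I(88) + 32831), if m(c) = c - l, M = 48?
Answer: -526/32919 ≈ -0.015979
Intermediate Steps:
l = 41 (l = 4 + 37 = 41)
m(c) = -41 + c (m(c) = c - 1*41 = c - 41 = -41 + c)
E = -4 (E = 3 - (-41 + 48) = 3 - 1*7 = 3 - 7 = -4)
(-47548/E - 12413)/(I(88) + 32831) = (-47548/(-4) - 12413)/(88 + 32831) = (-47548*(-1/4) - 12413)/32919 = (11887 - 12413)*(1/32919) = -526*1/32919 = -526/32919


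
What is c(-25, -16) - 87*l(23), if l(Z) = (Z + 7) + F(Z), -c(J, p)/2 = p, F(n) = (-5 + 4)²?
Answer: -2665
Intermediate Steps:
F(n) = 1 (F(n) = (-1)² = 1)
c(J, p) = -2*p
l(Z) = 8 + Z (l(Z) = (Z + 7) + 1 = (7 + Z) + 1 = 8 + Z)
c(-25, -16) - 87*l(23) = -2*(-16) - 87*(8 + 23) = 32 - 87*31 = 32 - 2697 = -2665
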